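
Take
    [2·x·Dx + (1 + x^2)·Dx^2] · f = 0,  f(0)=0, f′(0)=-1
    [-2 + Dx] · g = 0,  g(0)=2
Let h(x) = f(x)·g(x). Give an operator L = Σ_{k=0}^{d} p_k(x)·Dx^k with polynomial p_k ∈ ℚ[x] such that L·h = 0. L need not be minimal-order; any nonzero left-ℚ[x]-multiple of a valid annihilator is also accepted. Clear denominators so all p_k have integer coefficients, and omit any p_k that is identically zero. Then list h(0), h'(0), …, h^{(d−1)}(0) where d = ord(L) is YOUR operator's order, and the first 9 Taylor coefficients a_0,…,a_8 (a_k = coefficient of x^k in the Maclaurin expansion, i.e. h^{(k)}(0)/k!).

L = (4 - 4·x + 4·x^2) + (-4 + 2·x - 4·x^2)·Dx + (1 + x^2)·Dx^2  (order 2).
h: a_k = 0, -2, -4, -10/3, -4/3, -2/5, -4/9, -26/105, 52/315, …
ICs: h(0) = 0, h′(0) = -2.

f: a_k = 0, -1, 0, 1/3, 0, -1/5, 0, 1/7, 0, …
g: a_k = 2, 4, 4, 8/3, 4/3, 8/15, 8/45, 16/315, 4/315, …
L₀ := L_f ⊗_s L_g (sym. prod.), ord ≤ 2.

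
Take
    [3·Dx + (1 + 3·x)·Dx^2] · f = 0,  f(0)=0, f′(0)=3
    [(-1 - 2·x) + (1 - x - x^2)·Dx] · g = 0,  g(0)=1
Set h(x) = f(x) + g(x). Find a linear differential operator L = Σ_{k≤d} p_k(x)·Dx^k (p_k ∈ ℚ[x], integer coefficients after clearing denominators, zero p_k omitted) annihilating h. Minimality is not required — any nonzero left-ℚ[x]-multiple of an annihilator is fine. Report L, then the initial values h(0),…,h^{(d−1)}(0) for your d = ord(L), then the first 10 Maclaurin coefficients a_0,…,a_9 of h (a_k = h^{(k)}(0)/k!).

f: a_k = 0, 3, -9/2, 9, -81/4, 243/5, -243/2, 2187/7, -6561/8, 2187, …
g: a_k = 1, 1, 2, 3, 5, 8, 13, 21, 34, 55, …
Sum ⇒ L₀ = lclm(L_f,L_g) in ℚ(x)⟨Dx⟩.
L = (-126 - 342·x - 468·x^2 - 180·x^3 - 108·x^4)·Dx + (-156·x - 576·x^2 - 672·x^3 - 378·x^4 - 180·x^5)·Dx^2 + (7 + 35·x + 29·x^2 - 63·x^3 - 99·x^4 - 93·x^5 - 36·x^6)·Dx^3  (order 3).
h: a_k = 1, 4, -5/2, 12, -61/4, 283/5, -217/2, 2334/7, -6289/8, 2242, …
ICs: h(0) = 1, h′(0) = 4, h′′(0) = -5.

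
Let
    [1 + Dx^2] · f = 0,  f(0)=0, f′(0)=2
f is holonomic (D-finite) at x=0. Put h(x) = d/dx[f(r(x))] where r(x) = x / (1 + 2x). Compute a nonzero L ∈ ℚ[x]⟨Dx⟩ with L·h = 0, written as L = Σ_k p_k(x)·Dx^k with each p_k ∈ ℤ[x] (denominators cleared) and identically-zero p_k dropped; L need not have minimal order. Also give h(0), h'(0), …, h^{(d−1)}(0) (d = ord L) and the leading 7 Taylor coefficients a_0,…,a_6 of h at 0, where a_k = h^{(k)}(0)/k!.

f: a_k = 0, 2, 0, -1/3, 0, 1/60, 0, …
L₀ from L_f via x↦r, Dx↦r'^{-1}Dx.
Derive L from L₀ (diff closure).
L = (25 + 96·x + 96·x^2) + (12 + 72·x + 144·x^2 + 96·x^3)·Dx + (1 + 8·x + 24·x^2 + 32·x^3 + 16·x^4)·Dx^2  (order 2).
h: a_k = 2, -8, 23, -56, 1441/12, -225, 123479/360, …
ICs: h(0) = 2, h′(0) = -8.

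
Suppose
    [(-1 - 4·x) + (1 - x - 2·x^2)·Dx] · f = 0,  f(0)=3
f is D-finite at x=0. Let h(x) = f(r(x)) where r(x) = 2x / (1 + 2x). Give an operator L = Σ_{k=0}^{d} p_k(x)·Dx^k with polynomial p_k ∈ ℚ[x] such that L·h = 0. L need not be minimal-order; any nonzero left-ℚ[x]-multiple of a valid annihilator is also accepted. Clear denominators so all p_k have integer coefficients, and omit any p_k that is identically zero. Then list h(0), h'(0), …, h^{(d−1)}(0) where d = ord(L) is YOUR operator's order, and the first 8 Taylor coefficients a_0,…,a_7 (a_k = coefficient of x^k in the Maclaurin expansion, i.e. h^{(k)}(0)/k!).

L = (2 + 20·x) + (-1 - 4·x + 4·x^2 + 16·x^3)·Dx  (order 1).
h: a_k = 3, 6, 24, 0, 192, -384, 2304, -7680, …
ICs: h(0) = 3.

f: a_k = 3, 3, 9, 15, 33, 63, 129, 255, …
Substitute x→r, Dx→(1/r')Dx; clear ⇒ L₀.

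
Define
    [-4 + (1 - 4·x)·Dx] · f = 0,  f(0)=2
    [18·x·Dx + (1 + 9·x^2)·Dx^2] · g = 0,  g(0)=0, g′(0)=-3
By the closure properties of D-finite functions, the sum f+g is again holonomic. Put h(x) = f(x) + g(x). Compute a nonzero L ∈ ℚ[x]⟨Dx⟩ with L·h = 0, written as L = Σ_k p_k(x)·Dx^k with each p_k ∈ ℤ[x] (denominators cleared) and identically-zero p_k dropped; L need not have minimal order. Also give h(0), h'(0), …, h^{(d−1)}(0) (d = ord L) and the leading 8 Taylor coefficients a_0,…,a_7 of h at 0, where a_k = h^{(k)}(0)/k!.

f: a_k = 2, 8, 32, 128, 512, 2048, 8192, 32768, …
g: a_k = 0, -3, 0, 9, 0, -243/5, 0, 2187/7, …
Sum ⇒ L₀ = lclm(L_f,L_g) in ℚ(x)⟨Dx⟩.
L = (-72 + 1152·x + 1944·x^2)·Dx + (57 - 72·x + 765·x^2 + 1944·x^3)·Dx^2 + (-4 + 7·x + 63·x^3 + 324·x^4)·Dx^3  (order 3).
h: a_k = 2, 5, 32, 137, 512, 9997/5, 8192, 231563/7, …
ICs: h(0) = 2, h′(0) = 5, h′′(0) = 64.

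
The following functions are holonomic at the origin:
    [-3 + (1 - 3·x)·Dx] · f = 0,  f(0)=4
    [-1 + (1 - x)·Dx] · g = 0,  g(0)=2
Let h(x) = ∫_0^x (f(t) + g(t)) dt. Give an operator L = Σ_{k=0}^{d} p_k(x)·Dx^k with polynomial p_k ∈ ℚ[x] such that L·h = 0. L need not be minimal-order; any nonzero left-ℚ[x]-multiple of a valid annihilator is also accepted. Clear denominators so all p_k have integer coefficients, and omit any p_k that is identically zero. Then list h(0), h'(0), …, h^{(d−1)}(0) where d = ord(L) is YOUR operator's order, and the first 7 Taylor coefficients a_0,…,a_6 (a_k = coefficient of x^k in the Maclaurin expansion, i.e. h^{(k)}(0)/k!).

L = -6·Dx + (8 - 12·x)·Dx^2 + (-1 + 4·x - 3·x^2)·Dx^3  (order 3).
h: a_k = 0, 6, 7, 38/3, 55/2, 326/5, 487/3, …
ICs: h(0) = 0, h′(0) = 6, h′′(0) = 14.

f: a_k = 4, 12, 36, 108, 324, 972, 2916, …
g: a_k = 2, 2, 2, 2, 2, 2, 2, …
L₀ := lclm(L_f,L_g); ord L₀ ≤ 1+1.
Integrate: L := L₀·Dx.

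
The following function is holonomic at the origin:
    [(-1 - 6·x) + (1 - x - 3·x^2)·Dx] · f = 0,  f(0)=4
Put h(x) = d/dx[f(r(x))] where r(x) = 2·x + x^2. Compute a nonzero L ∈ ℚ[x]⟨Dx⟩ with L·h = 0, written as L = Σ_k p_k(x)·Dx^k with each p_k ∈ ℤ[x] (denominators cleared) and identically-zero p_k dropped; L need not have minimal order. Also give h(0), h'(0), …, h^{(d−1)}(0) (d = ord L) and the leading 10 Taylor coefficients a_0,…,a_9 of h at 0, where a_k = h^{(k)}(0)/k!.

f: a_k = 4, 4, 16, 28, 76, 160, 388, 868, 2032, 4636, …
Substitute x→r, Dx→(1/r')Dx; clear ⇒ L₀.
h=h₀': d/dx-closure on L₀ ⇒ L.
L = (17 + 114·x + 597·x^2 + 1260·x^3 + 1215·x^4 + 540·x^5 + 90·x^6) + (-1 - 11·x + 21·x^2 + 211·x^3 + 405·x^4 + 333·x^5 + 126·x^6 + 18·x^7)·Dx  (order 1).
h: a_k = 8, 136, 864, 6272, 38600, 236904, 1393056, 8069216, 45912384, 258217760, …
ICs: h(0) = 8.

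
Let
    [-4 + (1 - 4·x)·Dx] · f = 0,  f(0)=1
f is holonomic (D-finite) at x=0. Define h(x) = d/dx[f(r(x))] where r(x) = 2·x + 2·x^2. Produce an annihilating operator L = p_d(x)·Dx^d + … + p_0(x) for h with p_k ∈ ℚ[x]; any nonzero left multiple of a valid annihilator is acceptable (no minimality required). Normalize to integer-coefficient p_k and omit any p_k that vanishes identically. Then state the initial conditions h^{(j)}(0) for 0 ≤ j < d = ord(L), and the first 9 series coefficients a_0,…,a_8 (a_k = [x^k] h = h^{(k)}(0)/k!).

L = (18 + 48·x + 48·x^2) + (-1 + 6·x + 24·x^2 + 16·x^3)·Dx  (order 1).
h: a_k = 8, 144, 1920, 22784, 253440, 2706432, 28098560, 285769728, 2860941312, …
ICs: h(0) = 8.

f: a_k = 1, 4, 16, 64, 256, 1024, 4096, 16384, 65536, …
h₀=f(r): pull back L_f along r ⇒ L₀.
Derive L from L₀ (diff closure).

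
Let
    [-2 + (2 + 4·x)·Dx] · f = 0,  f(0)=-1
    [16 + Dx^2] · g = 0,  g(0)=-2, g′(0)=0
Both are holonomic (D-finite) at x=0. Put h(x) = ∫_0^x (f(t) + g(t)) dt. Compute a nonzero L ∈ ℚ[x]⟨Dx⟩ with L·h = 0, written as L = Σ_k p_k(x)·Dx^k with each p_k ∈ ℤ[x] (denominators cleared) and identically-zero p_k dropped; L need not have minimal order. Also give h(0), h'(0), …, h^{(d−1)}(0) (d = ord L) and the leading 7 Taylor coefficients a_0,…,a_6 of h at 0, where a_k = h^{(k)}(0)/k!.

f: a_k = -1, -1, 1/2, -1/2, 5/8, -7/8, 21/16, …
g: a_k = -2, 0, 16, 0, -64/3, 0, 512/45, …
L₀ := lclm(L_f,L_g); ord L₀ ≤ 1+2.
∫: right-multiply L₀ by Dx.
L = (-304 - 1024·x - 1024·x^2)·Dx + (240 + 1504·x + 3072·x^2 + 2048·x^3)·Dx^2 + (-19 - 64·x - 64·x^2)·Dx^3 + (15 + 94·x + 192·x^2 + 128·x^3)·Dx^4  (order 4).
h: a_k = 0, -3, -1/2, 11/2, -1/8, -497/120, -7/48, …
ICs: h(0) = 0, h′(0) = -3, h′′(0) = -1, h′′′(0) = 33.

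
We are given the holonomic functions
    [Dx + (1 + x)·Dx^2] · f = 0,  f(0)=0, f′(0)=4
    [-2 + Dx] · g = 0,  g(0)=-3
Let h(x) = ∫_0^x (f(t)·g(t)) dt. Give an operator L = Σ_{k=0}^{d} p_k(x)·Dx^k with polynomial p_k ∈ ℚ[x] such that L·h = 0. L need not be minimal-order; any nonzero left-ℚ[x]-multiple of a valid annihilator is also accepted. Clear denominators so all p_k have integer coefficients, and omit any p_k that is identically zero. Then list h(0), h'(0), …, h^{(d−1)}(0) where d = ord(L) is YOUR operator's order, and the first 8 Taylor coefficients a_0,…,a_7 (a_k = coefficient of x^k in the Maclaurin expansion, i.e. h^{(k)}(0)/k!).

L = (2 + 4·x)·Dx + (-3 - 4·x)·Dx^2 + (1 + x)·Dx^3  (order 3).
h: a_k = 0, 0, -6, -6, -4, -9/5, -11/15, -4/21, …
ICs: h(0) = 0, h′(0) = 0, h′′(0) = -12.

f: a_k = 0, 4, -2, 4/3, -1, 4/5, -2/3, 4/7, …
g: a_k = -3, -6, -6, -4, -2, -4/5, -4/15, -8/105, …
Product ⇒ symmetric product L₀, ord ≤ 2.
h=∫h₀ ⇒ L = L₀·Dx.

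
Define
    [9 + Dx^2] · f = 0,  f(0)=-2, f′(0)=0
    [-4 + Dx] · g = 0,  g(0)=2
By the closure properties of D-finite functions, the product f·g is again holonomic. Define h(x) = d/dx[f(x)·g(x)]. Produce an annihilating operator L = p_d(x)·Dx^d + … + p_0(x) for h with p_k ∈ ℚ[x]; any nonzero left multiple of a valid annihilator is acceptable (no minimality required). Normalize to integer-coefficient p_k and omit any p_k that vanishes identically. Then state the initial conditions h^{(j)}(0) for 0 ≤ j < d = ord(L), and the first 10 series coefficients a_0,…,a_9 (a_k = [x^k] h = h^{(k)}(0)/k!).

f: a_k = -2, 0, 9, 0, -27/4, 0, 81/40, 0, -729/2240, 0, …
g: a_k = 2, 8, 16, 64/3, 64/3, 256/15, 512/45, 2048/315, 1024/315, 4096/2835, …
h₀=f·g: eliminate ⇒ L₀, order ≤ 2·1.
h₀' ⇒ L via d/dx closure of L₀.
L = 25 - 8·Dx + Dx^2  (order 2).
h: a_k = -16, -28, 88, 1054/3, 1558/3, 11753/30, 4031/45, -164833/1260, -430441/2520, -1379041/12960, …
ICs: h(0) = -16, h′(0) = -28.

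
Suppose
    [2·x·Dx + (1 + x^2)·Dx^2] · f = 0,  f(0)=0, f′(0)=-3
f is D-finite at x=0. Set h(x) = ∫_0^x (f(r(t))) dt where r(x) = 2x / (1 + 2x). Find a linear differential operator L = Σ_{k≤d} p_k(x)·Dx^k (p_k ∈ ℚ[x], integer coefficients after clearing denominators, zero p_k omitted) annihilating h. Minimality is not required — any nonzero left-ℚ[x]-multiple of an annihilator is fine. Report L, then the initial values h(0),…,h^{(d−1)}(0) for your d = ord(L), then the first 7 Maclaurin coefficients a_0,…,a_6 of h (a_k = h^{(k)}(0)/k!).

L = (4 + 16·x)·Dx^2 + (1 + 4·x + 8·x^2)·Dx^3  (order 3).
h: a_k = 0, 0, -3, 4, -4, 0, 64/5, …
ICs: h(0) = 0, h′(0) = 0, h′′(0) = -6.

f: a_k = 0, -3, 0, 1, 0, -3/5, 0, …
Substitute x→r, Dx→(1/r')Dx; clear ⇒ L₀.
h=∫₀ˣh₀: take L = L₀·Dx.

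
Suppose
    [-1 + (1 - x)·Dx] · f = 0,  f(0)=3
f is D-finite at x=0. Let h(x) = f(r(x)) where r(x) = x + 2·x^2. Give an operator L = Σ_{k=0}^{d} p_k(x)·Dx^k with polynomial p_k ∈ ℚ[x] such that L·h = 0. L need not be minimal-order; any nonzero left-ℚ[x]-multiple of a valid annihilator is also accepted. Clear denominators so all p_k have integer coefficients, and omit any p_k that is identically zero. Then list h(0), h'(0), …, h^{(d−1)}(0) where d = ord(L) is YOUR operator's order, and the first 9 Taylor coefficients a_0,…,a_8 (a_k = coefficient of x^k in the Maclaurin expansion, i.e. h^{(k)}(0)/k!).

f: a_k = 3, 3, 3, 3, 3, 3, 3, 3, 3, …
Substitute x→r, Dx→(1/r')Dx; clear ⇒ L₀.
L = (1 + 4·x) + (-1 + x + 2·x^2)·Dx  (order 1).
h: a_k = 3, 3, 9, 15, 33, 63, 129, 255, 513, …
ICs: h(0) = 3.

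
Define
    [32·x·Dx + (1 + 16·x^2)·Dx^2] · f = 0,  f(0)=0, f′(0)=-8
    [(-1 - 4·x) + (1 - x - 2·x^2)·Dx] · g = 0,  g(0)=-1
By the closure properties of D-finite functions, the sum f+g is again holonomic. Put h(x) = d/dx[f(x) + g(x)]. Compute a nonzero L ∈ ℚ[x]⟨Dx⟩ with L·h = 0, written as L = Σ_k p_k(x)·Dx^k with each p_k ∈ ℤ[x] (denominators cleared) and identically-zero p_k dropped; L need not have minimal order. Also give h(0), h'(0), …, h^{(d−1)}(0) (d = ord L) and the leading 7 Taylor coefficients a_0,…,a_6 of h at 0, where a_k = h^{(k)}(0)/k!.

L = (96 - 384·x - 6912·x^2 - 15360·x^3 - 40704·x^4 - 12288·x^6) + (-31 - 104·x + 392·x^2 - 736·x^3 - 14912·x^4 - 27904·x^5 - 3072·x^6 - 12288·x^7)·Dx + (3 + 19·x + 128·x^2 + 152·x^3 + 1128·x^4 - 2496·x^5 - 2560·x^6 - 1024·x^7 - 2048·x^8)·Dx^2  (order 2).
h: a_k = -9, -6, 113, -44, -2153, -258, 32173, …
ICs: h(0) = -9, h′(0) = -6.

f: a_k = 0, -8, 0, 128/3, 0, -2048/5, 0, …
g: a_k = -1, -1, -3, -5, -11, -21, -43, …
L₀ := lclm(L_f,L_g); ord L₀ ≤ 2+1.
Differentiate: ansatz ord ≤ ord L₀ ⇒ L.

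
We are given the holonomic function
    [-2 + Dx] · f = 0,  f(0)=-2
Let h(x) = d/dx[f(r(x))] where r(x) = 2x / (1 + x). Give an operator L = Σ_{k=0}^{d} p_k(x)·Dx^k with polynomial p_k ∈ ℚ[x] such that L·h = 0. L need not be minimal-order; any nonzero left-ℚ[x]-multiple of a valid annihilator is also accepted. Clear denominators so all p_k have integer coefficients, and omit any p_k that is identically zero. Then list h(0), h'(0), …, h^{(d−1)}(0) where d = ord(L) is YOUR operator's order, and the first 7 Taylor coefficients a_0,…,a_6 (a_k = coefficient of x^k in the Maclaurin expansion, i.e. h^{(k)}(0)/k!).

f: a_k = -2, -4, -4, -8/3, -4/3, -8/15, -8/45, …
h₀=f(r): pull back L_f along r ⇒ L₀.
Differentiate: ansatz ord ≤ ord L₀ ⇒ L.
L = (2 - 2·x) + (-1 - 2·x - x^2)·Dx  (order 1).
h: a_k = -8, -16, 8, 32/3, -56/3, 176/15, 136/45, …
ICs: h(0) = -8.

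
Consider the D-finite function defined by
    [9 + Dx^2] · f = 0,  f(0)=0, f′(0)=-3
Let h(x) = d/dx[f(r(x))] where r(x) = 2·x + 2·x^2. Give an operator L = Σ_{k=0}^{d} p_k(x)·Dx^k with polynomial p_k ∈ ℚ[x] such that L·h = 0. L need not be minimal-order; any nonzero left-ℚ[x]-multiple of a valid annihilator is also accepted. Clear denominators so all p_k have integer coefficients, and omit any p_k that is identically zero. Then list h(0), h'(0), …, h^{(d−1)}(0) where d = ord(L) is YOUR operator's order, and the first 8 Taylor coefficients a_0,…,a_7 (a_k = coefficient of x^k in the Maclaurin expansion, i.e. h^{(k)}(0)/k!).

L = (48 + 288·x + 864·x^2 + 1152·x^3 + 576·x^4) + (-6 - 12·x)·Dx + (1 + 4·x + 4·x^2)·Dx^2  (order 2).
h: a_k = -6, -12, 108, 432, 216, -1728, -20736/5, -10368/5, …
ICs: h(0) = -6, h′(0) = -12.

f: a_k = 0, -3, 0, 9/2, 0, -81/40, 0, 243/560, …
h₀=f(r): pull back L_f along r ⇒ L₀.
Derive L from L₀ (diff closure).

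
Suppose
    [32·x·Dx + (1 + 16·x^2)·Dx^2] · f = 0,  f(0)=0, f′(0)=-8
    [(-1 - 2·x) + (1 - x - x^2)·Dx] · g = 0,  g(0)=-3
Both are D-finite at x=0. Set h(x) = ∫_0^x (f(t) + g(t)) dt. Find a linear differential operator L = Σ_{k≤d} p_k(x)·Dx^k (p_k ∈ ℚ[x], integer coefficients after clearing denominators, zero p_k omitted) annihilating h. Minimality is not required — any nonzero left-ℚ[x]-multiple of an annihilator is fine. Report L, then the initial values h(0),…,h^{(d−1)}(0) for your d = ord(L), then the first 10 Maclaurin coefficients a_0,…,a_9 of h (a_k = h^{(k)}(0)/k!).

f: a_k = 0, -8, 0, 128/3, 0, -2048/5, 0, 32768/7, 0, -524288/9, …
g: a_k = -3, -3, -6, -9, -15, -24, -39, -63, -102, -165, …
Weyl lclm of L_f,L_g ⇒ L₀ (ord ≤ 3).
Integrate: L := L₀·Dx.
L = (64 - 256·x - 3904·x^2 - 6912·x^3 - 9696·x^4 - 1536·x^6)·Dx^2 + (-25 - 24·x + 542·x^2 - 780·x^3 - 6800·x^4 - 6560·x^5 - 768·x^6 - 1536·x^7)·Dx^3 + (2 + 17·x + 62·x^2 + 202·x^3 + 445·x^4 - 1136·x^5 - 576·x^6 - 256·x^7 - 256·x^8)·Dx^4  (order 4).
h: a_k = 0, -3, -11/2, -2, 101/12, -3, -1084/15, -39/7, 32327/56, -34/3, …
ICs: h(0) = 0, h′(0) = -3, h′′(0) = -11, h′′′(0) = -12.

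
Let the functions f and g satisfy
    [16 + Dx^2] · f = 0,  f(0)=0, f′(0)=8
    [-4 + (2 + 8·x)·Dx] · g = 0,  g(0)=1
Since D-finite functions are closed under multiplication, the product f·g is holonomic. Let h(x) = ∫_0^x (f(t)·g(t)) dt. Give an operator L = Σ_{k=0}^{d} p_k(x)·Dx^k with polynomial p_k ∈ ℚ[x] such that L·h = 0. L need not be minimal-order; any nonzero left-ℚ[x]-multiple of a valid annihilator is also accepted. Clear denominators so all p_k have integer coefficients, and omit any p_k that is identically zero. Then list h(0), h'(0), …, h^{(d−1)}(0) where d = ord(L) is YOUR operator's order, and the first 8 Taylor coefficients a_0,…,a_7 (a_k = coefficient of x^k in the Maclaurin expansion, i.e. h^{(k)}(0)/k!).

f: a_k = 0, 8, 0, -64/3, 0, 256/15, 0, -2048/315, …
g: a_k = 1, 2, -2, 4, -10, 28, -84, 264, …
h₀=f·g: eliminate ⇒ L₀, order ≤ 2·1.
h=∫h₀ ⇒ L = L₀·Dx.
L = (28 + 128·x + 256·x^2)·Dx + (-4 - 16·x)·Dx^2 + (1 + 8·x + 16·x^2)·Dx^3  (order 3).
h: a_k = 0, 0, 4, 16/3, -28/3, -32/15, -152/45, 864/35, …
ICs: h(0) = 0, h′(0) = 0, h′′(0) = 8.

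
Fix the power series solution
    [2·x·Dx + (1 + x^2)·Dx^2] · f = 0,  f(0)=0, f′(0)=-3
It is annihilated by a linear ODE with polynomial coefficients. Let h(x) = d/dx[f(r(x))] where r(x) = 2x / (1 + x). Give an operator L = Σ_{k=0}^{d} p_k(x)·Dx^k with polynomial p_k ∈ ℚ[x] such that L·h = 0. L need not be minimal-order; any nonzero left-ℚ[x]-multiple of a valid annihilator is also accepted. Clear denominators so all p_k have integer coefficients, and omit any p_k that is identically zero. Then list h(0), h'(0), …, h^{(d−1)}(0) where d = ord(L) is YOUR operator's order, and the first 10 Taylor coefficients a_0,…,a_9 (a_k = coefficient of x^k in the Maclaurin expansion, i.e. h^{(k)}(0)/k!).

f: a_k = 0, -3, 0, 1, 0, -3/5, 0, 3/7, 0, -1/3, …
Change of var in L_f (x↦r) gives L₀.
h=h₀': d/dx-closure on L₀ ⇒ L.
L = (2 + 10·x) + (1 + 2·x + 5·x^2)·Dx  (order 1).
h: a_k = -6, 12, 6, -72, 114, 132, -834, 1008, 2154, -9348, …
ICs: h(0) = -6.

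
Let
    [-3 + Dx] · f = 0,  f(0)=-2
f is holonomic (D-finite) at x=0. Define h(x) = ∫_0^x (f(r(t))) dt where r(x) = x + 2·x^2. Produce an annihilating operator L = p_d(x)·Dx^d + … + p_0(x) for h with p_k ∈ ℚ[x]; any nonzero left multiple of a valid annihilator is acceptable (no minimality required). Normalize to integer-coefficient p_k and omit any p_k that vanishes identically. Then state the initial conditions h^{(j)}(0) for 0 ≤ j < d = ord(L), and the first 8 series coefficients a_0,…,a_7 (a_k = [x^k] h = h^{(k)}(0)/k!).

f: a_k = -2, -6, -9, -9, -27/4, -81/20, -81/40, -243/280, …
Change of var in L_f (x↦r) gives L₀.
h=∫₀ˣh₀: take L = L₀·Dx.
L = (-3 - 12·x)·Dx + Dx^2  (order 2).
h: a_k = 0, -2, -3, -7, -45/4, -387/20, -1107/40, -11061/280, …
ICs: h(0) = 0, h′(0) = -2.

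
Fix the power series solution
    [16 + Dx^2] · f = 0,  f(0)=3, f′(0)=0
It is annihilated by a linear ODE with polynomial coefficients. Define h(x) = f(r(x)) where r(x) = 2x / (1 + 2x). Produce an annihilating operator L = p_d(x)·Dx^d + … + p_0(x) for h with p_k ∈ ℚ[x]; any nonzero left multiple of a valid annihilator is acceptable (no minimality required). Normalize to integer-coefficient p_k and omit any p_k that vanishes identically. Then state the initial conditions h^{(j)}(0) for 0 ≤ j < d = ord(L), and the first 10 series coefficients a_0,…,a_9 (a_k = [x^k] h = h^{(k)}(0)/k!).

f: a_k = 3, 0, -24, 0, 32, 0, -256/15, 0, 512/105, 0, …
L₀ from L_f via x↦r, Dx↦r'^{-1}Dx.
L = 64 + (4 + 24·x + 48·x^2 + 32·x^3)·Dx + (1 + 8·x + 24·x^2 + 32·x^3 + 16·x^4)·Dx^2  (order 2).
h: a_k = 3, 0, -96, 384, -640, -1024, 175616/15, -251904/5, 3217408/21, -36732928/105, …
ICs: h(0) = 3, h′(0) = 0.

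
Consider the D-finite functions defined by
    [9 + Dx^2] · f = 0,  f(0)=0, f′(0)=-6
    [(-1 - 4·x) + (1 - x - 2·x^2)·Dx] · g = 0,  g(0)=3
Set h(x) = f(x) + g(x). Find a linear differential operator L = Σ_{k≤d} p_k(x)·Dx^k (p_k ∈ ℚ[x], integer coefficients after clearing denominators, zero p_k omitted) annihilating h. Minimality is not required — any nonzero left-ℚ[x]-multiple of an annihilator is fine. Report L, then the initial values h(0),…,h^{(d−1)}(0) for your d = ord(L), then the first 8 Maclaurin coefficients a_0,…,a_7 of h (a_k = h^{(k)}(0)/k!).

f: a_k = 0, -6, 0, 9, 0, -81/20, 0, 243/280, …
g: a_k = 3, 3, 9, 15, 33, 63, 129, 255, …
h₀=f+g: left-lcm gives L₀, ord ≤ 3.
L = (-117 - 486·x - 135·x^2 - 360·x^3 - 540·x^4 - 432·x^5) + (45 - 63·x - 81·x^2 + 153·x^3 + 18·x^4 - 324·x^5 - 216·x^6)·Dx + (-13 - 54·x - 15·x^2 - 40·x^3 - 60·x^4 - 48·x^5)·Dx^2 + (5 - 7·x - 9·x^2 + 17·x^3 + 2·x^4 - 36·x^5 - 24·x^6)·Dx^3  (order 3).
h: a_k = 3, -3, 9, 24, 33, 1179/20, 129, 71643/280, …
ICs: h(0) = 3, h′(0) = -3, h′′(0) = 18.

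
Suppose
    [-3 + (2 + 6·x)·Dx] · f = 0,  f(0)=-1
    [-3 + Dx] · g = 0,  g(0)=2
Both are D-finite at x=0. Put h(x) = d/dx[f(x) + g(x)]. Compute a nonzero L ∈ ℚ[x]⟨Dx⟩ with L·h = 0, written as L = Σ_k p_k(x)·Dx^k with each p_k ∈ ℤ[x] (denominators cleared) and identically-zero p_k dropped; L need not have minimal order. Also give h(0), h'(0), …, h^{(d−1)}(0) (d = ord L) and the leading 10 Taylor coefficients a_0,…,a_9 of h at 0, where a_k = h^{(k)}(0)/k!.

L = (-15 - 18·x) + (-1 - 24·x - 36·x^2)·Dx + (2 + 10·x + 12·x^2)·Dx^2  (order 2).
h: a_k = 9/2, 81/4, 351/16, 1269/32, -3321/256, 260739/2560, -2463777/10240, 98886663/143360, -4430864187/2293760, 25122413817/4587520, …
ICs: h(0) = 9/2, h′(0) = 81/4.

f: a_k = -1, -3/2, 9/8, -27/16, 405/128, -1701/256, 15309/1024, -72171/2048, 2814669/32768, -14073345/65536, …
g: a_k = 2, 6, 9, 9, 27/4, 81/20, 81/40, 243/280, 729/2240, 243/2240, …
L₀ := lclm(L_f,L_g); ord L₀ ≤ 1+1.
h₀' ⇒ L via d/dx closure of L₀.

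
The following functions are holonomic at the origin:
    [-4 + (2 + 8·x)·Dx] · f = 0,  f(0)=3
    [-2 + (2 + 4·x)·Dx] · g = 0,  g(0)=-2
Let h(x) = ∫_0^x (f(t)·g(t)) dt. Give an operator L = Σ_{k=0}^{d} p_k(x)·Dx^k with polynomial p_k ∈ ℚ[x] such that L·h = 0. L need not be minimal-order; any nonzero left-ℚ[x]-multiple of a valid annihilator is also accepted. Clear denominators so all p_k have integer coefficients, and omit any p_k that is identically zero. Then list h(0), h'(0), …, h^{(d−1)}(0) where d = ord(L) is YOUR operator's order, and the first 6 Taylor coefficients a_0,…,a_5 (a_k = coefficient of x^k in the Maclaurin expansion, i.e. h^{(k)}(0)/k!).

L = (-3 - 8·x)·Dx + (1 + 6·x + 8·x^2)·Dx^2  (order 2).
h: a_k = 0, -6, -9, 1, -9/4, 111/20, …
ICs: h(0) = 0, h′(0) = -6.

f: a_k = 3, 6, -6, 12, -30, 84, …
g: a_k = -2, -2, 1, -1, 5/4, -7/4, …
Product ⇒ symmetric product L₀, ord ≤ 1.
h=∫₀ˣh₀: take L = L₀·Dx.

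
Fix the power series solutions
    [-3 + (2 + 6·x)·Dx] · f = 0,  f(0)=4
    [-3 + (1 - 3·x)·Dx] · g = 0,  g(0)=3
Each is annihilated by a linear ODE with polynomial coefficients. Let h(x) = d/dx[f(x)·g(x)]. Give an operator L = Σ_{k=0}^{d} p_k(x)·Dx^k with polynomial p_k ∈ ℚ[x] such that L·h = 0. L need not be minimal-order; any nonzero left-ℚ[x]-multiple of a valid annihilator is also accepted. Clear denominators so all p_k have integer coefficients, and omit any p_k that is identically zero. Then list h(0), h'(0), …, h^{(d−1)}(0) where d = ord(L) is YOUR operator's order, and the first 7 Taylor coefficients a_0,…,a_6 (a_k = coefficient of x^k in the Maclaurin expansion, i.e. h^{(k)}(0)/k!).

L = (11 + 54·x + 27·x^2) + (-2 - 2·x + 18·x^2 + 18·x^3)·Dx  (order 1).
h: a_k = 54, 297, 5589/4, 43497/8, 1330425/64, 9441279/128, 133693497/512, …
ICs: h(0) = 54.

f: a_k = 4, 6, -9/2, 27/4, -405/32, 1701/64, -15309/256, …
g: a_k = 3, 9, 27, 81, 243, 729, 2187, …
Sym-product of L_f,L_g gives L₀ (≤ ord 1).
Differentiate: ansatz ord ≤ ord L₀ ⇒ L.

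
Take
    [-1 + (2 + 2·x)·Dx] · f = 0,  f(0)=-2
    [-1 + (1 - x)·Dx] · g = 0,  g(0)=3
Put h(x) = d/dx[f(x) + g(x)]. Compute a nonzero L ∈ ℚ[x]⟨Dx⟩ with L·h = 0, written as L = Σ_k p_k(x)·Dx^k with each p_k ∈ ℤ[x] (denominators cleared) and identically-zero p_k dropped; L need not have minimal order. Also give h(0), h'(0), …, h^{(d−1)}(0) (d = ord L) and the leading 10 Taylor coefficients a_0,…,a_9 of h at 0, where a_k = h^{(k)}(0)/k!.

L = (-18 - 6·x) + (-21 - 54·x - 21·x^2)·Dx + (10 + 6·x - 10·x^2 - 6·x^3)·Dx^2  (order 2).
h: a_k = 2, 13/2, 69/8, 197/16, 1885/128, 4671/256, 21273/1024, 49581/2048, 878301/32768, 1978235/65536, …
ICs: h(0) = 2, h′(0) = 13/2.

f: a_k = -2, -1, 1/4, -1/8, 5/64, -7/128, 21/512, -33/1024, 429/16384, -715/32768, …
g: a_k = 3, 3, 3, 3, 3, 3, 3, 3, 3, 3, …
L₀ := lclm(L_f,L_g); ord L₀ ≤ 1+1.
h₀' ⇒ L via d/dx closure of L₀.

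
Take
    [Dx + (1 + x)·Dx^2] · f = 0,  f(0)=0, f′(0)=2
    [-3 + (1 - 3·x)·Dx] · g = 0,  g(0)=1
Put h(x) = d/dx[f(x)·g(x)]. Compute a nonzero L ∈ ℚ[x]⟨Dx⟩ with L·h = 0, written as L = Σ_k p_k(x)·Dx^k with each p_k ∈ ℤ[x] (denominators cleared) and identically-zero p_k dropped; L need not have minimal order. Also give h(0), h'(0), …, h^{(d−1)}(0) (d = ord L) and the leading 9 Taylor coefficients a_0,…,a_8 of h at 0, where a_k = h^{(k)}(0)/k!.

f: a_k = 0, 2, -1, 2/3, -1/2, 2/5, -1/3, 2/7, -1/4, …
g: a_k = 1, 3, 9, 27, 81, 243, 729, 2187, 6561, …
h₀=f·g: eliminate ⇒ L₀, order ≤ 2·1.
Derive L from L₀ (diff closure).
L = 12 + (7 + 15·x)·Dx + (-1 + 2·x + 3·x^2)·Dx^2  (order 2).
h: a_k = 2, 10, 47, 186, 1399/2, 12581/5, 88087/10, 1056974/35, 14269429/140, …
ICs: h(0) = 2, h′(0) = 10.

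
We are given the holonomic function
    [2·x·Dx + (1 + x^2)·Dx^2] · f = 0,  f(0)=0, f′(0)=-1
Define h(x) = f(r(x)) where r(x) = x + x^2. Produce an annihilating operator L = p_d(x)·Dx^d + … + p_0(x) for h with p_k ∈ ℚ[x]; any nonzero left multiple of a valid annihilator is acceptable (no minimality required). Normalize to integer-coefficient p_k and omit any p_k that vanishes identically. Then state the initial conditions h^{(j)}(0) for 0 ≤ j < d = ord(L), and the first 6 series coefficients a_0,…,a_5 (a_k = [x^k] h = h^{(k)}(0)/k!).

L = (-2 + 2·x + 8·x^2 + 12·x^3 + 6·x^4)·Dx + (1 + 2·x + x^2 + 4·x^3 + 5·x^4 + 2·x^5)·Dx^2  (order 2).
h: a_k = 0, -1, -1, 1/3, 1, 4/5, …
ICs: h(0) = 0, h′(0) = -1.

f: a_k = 0, -1, 0, 1/3, 0, -1/5, …
f∘r: x↦r, Dx↦Dx/r' in L_f ⇒ L₀.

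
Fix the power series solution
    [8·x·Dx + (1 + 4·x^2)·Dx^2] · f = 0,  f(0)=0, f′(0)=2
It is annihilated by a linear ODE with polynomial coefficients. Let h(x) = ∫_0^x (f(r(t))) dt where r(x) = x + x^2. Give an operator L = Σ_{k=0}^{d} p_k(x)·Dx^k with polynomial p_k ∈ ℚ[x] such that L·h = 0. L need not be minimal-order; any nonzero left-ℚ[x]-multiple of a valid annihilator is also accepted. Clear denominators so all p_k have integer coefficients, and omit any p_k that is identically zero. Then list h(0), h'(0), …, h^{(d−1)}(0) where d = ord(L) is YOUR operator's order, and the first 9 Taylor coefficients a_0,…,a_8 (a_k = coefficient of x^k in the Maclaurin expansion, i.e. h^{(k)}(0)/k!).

f: a_k = 0, 2, 0, -8/3, 0, 32/5, 0, -128/7, 0, …
Change of var in L_f (x↦r) gives L₀.
∫: right-multiply L₀ by Dx.
L = (-2 + 8·x + 32·x^2 + 48·x^3 + 24·x^4)·Dx^2 + (1 + 2·x + 4·x^2 + 16·x^3 + 20·x^4 + 8·x^5)·Dx^3  (order 3).
h: a_k = 0, 0, 1, 2/3, -2/3, -8/5, -4/15, 88/21, 40/7, …
ICs: h(0) = 0, h′(0) = 0, h′′(0) = 2.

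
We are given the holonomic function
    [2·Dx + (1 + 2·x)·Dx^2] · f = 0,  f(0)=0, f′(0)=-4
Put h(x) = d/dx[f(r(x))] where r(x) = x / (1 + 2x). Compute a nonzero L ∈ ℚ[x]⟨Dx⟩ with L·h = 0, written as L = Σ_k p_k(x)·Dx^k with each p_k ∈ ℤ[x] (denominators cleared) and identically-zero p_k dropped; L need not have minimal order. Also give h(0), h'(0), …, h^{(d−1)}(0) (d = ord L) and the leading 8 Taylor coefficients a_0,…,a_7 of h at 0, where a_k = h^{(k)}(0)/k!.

f: a_k = 0, -4, 4, -16/3, 8, -64/5, 64/3, -256/7, …
Change of var in L_f (x↦r) gives L₀.
h₀' ⇒ L via d/dx closure of L₀.
L = (6 + 16·x) + (1 + 6·x + 8·x^2)·Dx  (order 1).
h: a_k = -4, 24, -112, 480, -1984, 8064, -32512, 130560, …
ICs: h(0) = -4.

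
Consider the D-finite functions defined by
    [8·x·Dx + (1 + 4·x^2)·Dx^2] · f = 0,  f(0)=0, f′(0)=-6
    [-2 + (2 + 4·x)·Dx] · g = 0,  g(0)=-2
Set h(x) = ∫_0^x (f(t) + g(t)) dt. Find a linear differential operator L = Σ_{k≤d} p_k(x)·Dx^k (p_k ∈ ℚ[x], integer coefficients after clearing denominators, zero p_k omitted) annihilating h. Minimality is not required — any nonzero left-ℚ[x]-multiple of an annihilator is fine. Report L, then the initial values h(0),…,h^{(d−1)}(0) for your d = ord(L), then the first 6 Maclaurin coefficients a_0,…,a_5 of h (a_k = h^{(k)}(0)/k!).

L = (-8 - 40·x + 96·x^2 + 96·x^3)·Dx^2 + (-11 - 32·x + 40·x^2 + 384·x^3 + 336·x^4)·Dx^3 + (-1 + 6·x + 24·x^2 + 48·x^3 + 112·x^4 + 96·x^5)·Dx^4  (order 4).
h: a_k = 0, -2, -4, 1/3, 7/4, 1/4, …
ICs: h(0) = 0, h′(0) = -2, h′′(0) = -8, h′′′(0) = 2.

f: a_k = 0, -6, 0, 8, 0, -96/5, …
g: a_k = -2, -2, 1, -1, 5/4, -7/4, …
f+g: L₀ = lclm(L_f,L_g), ord ≤ 2+1.
Integrate: L := L₀·Dx.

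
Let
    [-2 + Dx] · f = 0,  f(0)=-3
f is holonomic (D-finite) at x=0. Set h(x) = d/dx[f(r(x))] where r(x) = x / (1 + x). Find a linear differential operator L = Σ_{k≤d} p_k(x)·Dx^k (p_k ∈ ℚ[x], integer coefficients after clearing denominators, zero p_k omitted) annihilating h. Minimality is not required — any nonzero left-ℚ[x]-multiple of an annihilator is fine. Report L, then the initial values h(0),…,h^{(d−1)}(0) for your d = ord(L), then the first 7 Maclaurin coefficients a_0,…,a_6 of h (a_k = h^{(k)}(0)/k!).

f: a_k = -3, -6, -6, -4, -2, -4/5, -4/15, …
Change of var in L_f (x↦r) gives L₀.
h₀' ⇒ L via d/dx closure of L₀.
L = -2·x + (-1 - 2·x - x^2)·Dx  (order 1).
h: a_k = -6, 0, 6, -8, 6, -8/5, -10/3, …
ICs: h(0) = -6.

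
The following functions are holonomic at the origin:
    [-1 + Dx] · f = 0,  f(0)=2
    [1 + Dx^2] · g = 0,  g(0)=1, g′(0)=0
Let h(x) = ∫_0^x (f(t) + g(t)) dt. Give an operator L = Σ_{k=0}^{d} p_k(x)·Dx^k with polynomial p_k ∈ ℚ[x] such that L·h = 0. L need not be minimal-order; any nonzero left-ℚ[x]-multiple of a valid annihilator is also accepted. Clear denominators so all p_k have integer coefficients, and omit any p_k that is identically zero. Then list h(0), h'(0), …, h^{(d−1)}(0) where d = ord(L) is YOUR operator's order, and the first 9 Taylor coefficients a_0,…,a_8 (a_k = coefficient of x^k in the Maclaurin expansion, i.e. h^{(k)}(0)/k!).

f: a_k = 2, 2, 1, 1/3, 1/12, 1/60, 1/360, 1/2520, 1/20160, …
g: a_k = 1, 0, -1/2, 0, 1/24, 0, -1/720, 0, 1/40320, …
L₀ := lclm(L_f,L_g); ord L₀ ≤ 1+2.
h=∫₀ˣh₀: take L = L₀·Dx.
L = -Dx + Dx^2 - Dx^3 + Dx^4  (order 4).
h: a_k = 0, 3, 1, 1/6, 1/12, 1/40, 1/360, 1/5040, 1/20160, …
ICs: h(0) = 0, h′(0) = 3, h′′(0) = 2, h′′′(0) = 1.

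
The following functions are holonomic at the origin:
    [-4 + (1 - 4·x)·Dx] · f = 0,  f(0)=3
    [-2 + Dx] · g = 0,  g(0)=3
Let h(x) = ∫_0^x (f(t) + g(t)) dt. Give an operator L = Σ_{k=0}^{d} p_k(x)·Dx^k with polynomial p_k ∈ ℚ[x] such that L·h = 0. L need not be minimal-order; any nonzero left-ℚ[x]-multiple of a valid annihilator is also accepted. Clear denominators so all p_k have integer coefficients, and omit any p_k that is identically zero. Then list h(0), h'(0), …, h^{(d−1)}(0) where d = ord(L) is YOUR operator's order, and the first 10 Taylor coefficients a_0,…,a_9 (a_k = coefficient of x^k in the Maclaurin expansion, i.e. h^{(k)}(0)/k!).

f: a_k = 3, 12, 48, 192, 768, 3072, 12288, 49152, 196608, 786432, …
g: a_k = 3, 6, 6, 4, 2, 4/5, 4/15, 8/105, 2/105, 4/945, …
f+g: L₀ = lclm(L_f,L_g), ord ≤ 1+1.
h=∫₀ˣh₀: take L = L₀·Dx.
L = (-24 - 32·x)·Dx + (14 + 16·x - 32·x^2)·Dx^2 + (-1 + 16·x^2)·Dx^3  (order 3).
h: a_k = 0, 6, 9, 18, 49, 154, 7682/15, 26332/15, 645121/105, 20643842/945, …
ICs: h(0) = 0, h′(0) = 6, h′′(0) = 18.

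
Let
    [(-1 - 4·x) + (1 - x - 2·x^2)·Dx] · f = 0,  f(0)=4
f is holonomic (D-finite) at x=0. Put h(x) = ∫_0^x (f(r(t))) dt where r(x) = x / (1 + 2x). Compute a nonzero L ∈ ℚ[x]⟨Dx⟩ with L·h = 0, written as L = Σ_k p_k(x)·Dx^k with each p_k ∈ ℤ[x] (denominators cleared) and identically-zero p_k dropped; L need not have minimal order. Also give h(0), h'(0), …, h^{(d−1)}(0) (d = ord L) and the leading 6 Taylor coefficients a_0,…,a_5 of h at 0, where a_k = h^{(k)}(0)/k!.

L = (-1 - 6·x)·Dx + (1 + 5·x + 6·x^2)·Dx^2  (order 2).
h: a_k = 0, 4, 2, 4/3, -3, 36/5, …
ICs: h(0) = 0, h′(0) = 4.

f: a_k = 4, 4, 12, 20, 44, 84, …
Change of var in L_f (x↦r) gives L₀.
h=∫h₀ ⇒ L = L₀·Dx.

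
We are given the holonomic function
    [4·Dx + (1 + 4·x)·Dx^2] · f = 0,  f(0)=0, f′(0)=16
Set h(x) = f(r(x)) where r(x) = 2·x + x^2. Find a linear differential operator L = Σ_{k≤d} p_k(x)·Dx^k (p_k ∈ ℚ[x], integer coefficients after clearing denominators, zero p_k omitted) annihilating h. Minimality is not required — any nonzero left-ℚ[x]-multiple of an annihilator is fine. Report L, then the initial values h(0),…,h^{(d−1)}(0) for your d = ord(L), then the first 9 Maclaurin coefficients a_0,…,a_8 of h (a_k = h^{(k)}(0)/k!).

L = (7 + 8·x + 4·x^2)·Dx + (1 + 9·x + 12·x^2 + 4·x^3)·Dx^2  (order 2).
h: a_k = 0, 32, -112, 1664/3, -3104, 92672/5, -345856/3, 5163008/7, -4817152, …
ICs: h(0) = 0, h′(0) = 32.

f: a_k = 0, 16, -32, 256/3, -256, 4096/5, -8192/3, 65536/7, -32768, …
Substitute x→r, Dx→(1/r')Dx; clear ⇒ L₀.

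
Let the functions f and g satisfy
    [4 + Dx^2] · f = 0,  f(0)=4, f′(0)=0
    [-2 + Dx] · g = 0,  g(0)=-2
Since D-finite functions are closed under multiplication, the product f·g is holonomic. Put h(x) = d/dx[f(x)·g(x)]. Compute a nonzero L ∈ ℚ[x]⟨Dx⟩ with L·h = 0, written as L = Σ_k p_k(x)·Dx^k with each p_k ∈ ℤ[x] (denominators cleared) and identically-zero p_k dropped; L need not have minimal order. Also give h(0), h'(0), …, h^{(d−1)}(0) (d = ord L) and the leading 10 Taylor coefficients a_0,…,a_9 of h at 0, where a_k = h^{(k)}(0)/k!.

L = 8 - 4·Dx + Dx^2  (order 2).
h: a_k = -16, 0, 64, 256/3, 128/3, 0, -512/45, -2048/315, -512/315, 0, …
ICs: h(0) = -16, h′(0) = 0.

f: a_k = 4, 0, -8, 0, 8/3, 0, -16/45, 0, 8/315, 0, …
g: a_k = -2, -4, -4, -8/3, -4/3, -8/15, -8/45, -16/315, -4/315, -8/2835, …
Product ⇒ symmetric product L₀, ord ≤ 2.
Differentiate: ansatz ord ≤ ord L₀ ⇒ L.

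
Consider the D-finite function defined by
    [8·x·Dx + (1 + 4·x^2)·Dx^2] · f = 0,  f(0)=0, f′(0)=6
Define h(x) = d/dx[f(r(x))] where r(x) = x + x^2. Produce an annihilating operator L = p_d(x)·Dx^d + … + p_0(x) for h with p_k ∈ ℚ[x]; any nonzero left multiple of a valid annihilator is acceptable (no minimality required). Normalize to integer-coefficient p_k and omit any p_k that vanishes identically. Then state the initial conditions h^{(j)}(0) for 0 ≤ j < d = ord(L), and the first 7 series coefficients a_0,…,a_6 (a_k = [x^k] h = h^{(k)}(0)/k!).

f: a_k = 0, 6, 0, -8, 0, 96/5, 0, …
Change of var in L_f (x↦r) gives L₀.
h=h₀': d/dx-closure on L₀ ⇒ L.
L = (-2 + 8·x + 32·x^2 + 48·x^3 + 24·x^4) + (1 + 2·x + 4·x^2 + 16·x^3 + 20·x^4 + 8·x^5)·Dx  (order 1).
h: a_k = 6, 12, -24, -96, -24, 528, 960, …
ICs: h(0) = 6.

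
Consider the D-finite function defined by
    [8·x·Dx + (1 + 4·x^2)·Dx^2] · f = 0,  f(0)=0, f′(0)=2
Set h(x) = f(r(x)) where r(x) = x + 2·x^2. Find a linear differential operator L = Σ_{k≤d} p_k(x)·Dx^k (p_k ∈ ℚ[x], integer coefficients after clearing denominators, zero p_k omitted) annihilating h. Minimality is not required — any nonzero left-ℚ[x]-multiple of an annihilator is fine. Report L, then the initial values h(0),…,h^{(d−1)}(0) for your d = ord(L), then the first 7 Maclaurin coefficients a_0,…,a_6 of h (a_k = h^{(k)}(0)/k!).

f: a_k = 0, 2, 0, -8/3, 0, 32/5, 0, …
h₀=f(r): pull back L_f along r ⇒ L₀.
L = (-4 + 8·x + 64·x^2 + 192·x^3 + 192·x^4)·Dx + (1 + 4·x + 4·x^2 + 32·x^3 + 80·x^4 + 64·x^5)·Dx^2  (order 2).
h: a_k = 0, 2, 4, -8/3, -16, -128/5, 128/3, …
ICs: h(0) = 0, h′(0) = 2.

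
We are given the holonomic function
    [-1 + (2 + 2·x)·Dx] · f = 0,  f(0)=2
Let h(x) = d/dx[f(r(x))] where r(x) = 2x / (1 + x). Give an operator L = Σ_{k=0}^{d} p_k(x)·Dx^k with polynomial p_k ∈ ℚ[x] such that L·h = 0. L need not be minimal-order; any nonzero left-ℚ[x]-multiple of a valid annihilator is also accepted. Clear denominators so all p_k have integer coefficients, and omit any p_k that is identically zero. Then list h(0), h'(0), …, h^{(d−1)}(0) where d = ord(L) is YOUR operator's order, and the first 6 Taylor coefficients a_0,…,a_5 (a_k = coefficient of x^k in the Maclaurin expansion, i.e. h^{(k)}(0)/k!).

L = (-3 - 6·x) + (-1 - 4·x - 3·x^2)·Dx  (order 1).
h: a_k = 2, -6, 15, -37, 375/4, -981/4, …
ICs: h(0) = 2.

f: a_k = 2, 1, -1/4, 1/8, -5/64, 7/128, …
Change of var in L_f (x↦r) gives L₀.
Derive L from L₀ (diff closure).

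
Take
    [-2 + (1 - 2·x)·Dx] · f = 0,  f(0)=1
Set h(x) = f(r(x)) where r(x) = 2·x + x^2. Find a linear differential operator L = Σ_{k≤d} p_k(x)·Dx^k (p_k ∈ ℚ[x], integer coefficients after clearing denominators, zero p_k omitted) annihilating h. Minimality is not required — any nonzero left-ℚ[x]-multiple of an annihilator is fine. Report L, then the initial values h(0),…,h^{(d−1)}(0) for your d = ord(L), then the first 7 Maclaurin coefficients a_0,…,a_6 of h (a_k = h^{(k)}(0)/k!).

L = (4 + 4·x) + (-1 + 4·x + 2·x^2)·Dx  (order 1).
h: a_k = 1, 4, 18, 80, 356, 1584, 7048, …
ICs: h(0) = 1.

f: a_k = 1, 2, 4, 8, 16, 32, 64, …
Substitute x→r, Dx→(1/r')Dx; clear ⇒ L₀.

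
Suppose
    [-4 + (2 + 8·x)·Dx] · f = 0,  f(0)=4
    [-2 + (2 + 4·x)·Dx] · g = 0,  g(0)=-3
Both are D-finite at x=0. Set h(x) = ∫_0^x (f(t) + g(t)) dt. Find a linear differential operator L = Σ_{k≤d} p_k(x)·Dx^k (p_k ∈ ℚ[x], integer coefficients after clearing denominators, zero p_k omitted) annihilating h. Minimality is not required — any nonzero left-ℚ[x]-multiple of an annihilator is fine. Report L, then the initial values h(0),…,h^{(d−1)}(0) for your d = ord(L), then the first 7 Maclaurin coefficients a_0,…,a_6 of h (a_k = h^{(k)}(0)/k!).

f: a_k = 4, 8, -8, 16, -40, 112, -336, …
g: a_k = -3, -3, 3/2, -3/2, 15/8, -21/8, 63/16, …
Weyl lclm of L_f,L_g ⇒ L₀ (ord ≤ 2).
Integrate: L := L₀·Dx.
L = -2·Dx + (3 + 8·x)·Dx^2 + (1 + 6·x + 8·x^2)·Dx^3  (order 3).
h: a_k = 0, 1, 5/2, -13/6, 29/8, -61/8, 875/48, …
ICs: h(0) = 0, h′(0) = 1, h′′(0) = 5.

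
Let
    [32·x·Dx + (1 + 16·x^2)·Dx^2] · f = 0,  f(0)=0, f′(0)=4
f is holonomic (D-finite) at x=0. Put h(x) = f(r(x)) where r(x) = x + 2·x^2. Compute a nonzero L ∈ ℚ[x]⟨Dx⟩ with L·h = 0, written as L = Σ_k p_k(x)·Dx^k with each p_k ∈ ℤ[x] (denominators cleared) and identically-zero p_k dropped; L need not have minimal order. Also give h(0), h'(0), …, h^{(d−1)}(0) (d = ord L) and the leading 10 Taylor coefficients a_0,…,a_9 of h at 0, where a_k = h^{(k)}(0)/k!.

L = (-4 + 32·x + 256·x^2 + 768·x^3 + 768·x^4)·Dx + (1 + 4·x + 16·x^2 + 128·x^3 + 320·x^4 + 256·x^5)·Dx^2  (order 2).
h: a_k = 0, 4, 8, -64/3, -128, -256/5, 5632/3, 40960/7, -16384, -1359872/9, …
ICs: h(0) = 0, h′(0) = 4.

f: a_k = 0, 4, 0, -64/3, 0, 1024/5, 0, -16384/7, 0, 262144/9, …
f∘r: x↦r, Dx↦Dx/r' in L_f ⇒ L₀.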